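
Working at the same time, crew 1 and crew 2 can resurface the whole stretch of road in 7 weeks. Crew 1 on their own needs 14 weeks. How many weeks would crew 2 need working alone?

14 weeks

Combined rate is 1/7 per week.
Known contribution: 1/14 per week.
So crew 2's rate is 1/7 − 1/14 = 1/14, meaning 14 weeks alone.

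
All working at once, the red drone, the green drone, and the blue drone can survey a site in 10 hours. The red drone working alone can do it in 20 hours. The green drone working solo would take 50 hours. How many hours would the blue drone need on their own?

Combined rate is 1/10 per hour.
Known contribution: 1/20 + 1/50 = (5 + 2)/100 = 7/100 per hour.
So the blue drone's rate is 1/10 − 7/100 = 3/100, meaning 100/3 hours alone.

100/3 hours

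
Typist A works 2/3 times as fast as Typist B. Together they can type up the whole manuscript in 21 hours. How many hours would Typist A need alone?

Let Typist B's rate be r; then Typist A's rate is (2/3)r, so together (2/3 + 1)r = (5/3)r = 1/21.
Thus r = 1/35 per hour.
Typist B alone: 35 hours; Typist A alone: 105/2 hours.

105/2 hours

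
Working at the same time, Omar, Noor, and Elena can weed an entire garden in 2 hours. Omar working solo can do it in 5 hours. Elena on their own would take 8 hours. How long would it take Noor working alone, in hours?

Combined rate is 1/2 per hour.
Known contribution: 1/5 + 1/8 = (8 + 5)/40 = 13/40 per hour.
So Noor's rate is 1/2 − 13/40 = 7/40, meaning 40/7 hours alone.

40/7 hours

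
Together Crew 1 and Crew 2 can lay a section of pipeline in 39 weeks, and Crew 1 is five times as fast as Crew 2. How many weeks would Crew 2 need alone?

Let Crew 2's rate be r; then Crew 1's rate is 5r, so together (5 + 1)r = 6r = 1/39.
Thus r = 1/234 per week.
Crew 2 alone: 234 weeks; Crew 1 alone: 234/5 weeks.

234 weeks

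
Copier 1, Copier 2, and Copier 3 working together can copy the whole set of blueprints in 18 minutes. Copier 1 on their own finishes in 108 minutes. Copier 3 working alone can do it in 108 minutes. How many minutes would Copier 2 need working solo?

Combined rate is 1/18 per minute.
Known contribution: 1/108 + 1/108 = (1 + 1)/108 = 2/108 = 1/54 per minute.
So Copier 2's rate is 1/18 − 1/54 = 1/27, meaning 27 minutes alone.

27 minutes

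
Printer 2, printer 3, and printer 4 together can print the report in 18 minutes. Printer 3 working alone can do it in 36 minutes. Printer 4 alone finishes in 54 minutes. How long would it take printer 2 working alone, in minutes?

108 minutes

Combined rate is 1/18 per minute.
Known contribution: 1/36 + 1/54 = (3 + 2)/108 = 5/108 per minute.
So printer 2's rate is 1/18 − 5/108 = 1/108, meaning 108 minutes alone.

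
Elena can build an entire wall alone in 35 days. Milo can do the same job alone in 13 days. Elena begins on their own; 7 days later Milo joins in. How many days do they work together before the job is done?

In the first 7 days Elena alone does 7/35 = 1/5 of the job, leaving 4/5.
Once everyone is working, combined rate: 1/35 + 1/13 = (13 + 35)/455 = 48/455 per day.
Remaining 4/5 at 48/455 per day takes 91/12 days.

91/12 days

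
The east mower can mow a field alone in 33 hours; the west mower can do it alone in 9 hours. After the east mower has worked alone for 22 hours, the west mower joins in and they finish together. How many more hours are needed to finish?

33/14 hours

In 22 hours the east mower does 22/33 = 2/3 of the job, leaving 1/3.
The east mower and the west mower together work at 14/99 per hour, so finishing takes 1/3 ÷ 14/99 = 33/14 hours.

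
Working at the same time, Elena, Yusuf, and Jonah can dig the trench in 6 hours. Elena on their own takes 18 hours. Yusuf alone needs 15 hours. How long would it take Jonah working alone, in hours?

Combined rate is 1/6 per hour.
Known contribution: 1/18 + 1/15 = (5 + 6)/90 = 11/90 per hour.
So Jonah's rate is 1/6 − 11/90 = 2/45, meaning 45/2 hours alone.

45/2 hours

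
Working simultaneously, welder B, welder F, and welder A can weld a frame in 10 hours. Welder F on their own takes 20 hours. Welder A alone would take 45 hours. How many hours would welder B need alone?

36 hours

Combined rate is 1/10 per hour.
Known contribution: 1/20 + 1/45 = (9 + 4)/180 = 13/180 per hour.
So welder B's rate is 1/10 − 13/180 = 1/36, meaning 36 hours alone.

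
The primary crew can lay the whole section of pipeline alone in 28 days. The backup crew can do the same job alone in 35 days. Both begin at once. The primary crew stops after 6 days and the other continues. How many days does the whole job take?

55/2 days

In the first 6 days the combined rate is 9/140, so 27/70 of the job is done, leaving 43/70.
After the primary crew leaves the rate is 1/35 per day; the remaining 43/70 takes 43/2 days.
Total = 6 + 43/2 = 55/2 days.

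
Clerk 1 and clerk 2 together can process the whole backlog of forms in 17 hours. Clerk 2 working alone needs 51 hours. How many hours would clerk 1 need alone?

51/2 hours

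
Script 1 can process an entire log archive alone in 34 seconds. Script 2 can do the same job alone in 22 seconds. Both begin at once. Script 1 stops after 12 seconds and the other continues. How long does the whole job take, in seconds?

In the first 12 seconds the combined rate is 14/187, so 168/187 of the job is done, leaving 19/187.
After script 1 leaves the rate is 1/22 per second; the remaining 19/187 takes 38/17 seconds.
Total = 12 + 38/17 = 242/17 seconds.

242/17 seconds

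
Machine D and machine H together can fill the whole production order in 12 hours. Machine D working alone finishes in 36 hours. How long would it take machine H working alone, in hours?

Combined rate is 1/12 per hour.
Known contribution: 1/36 per hour.
So machine H's rate is 1/12 − 1/36 = 1/18, meaning 18 hours alone.

18 hours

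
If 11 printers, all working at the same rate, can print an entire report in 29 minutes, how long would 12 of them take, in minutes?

Total work is 11·29 = 319 printer-minutes.
With 12 printers: 319/12 minutes.

319/12 minutes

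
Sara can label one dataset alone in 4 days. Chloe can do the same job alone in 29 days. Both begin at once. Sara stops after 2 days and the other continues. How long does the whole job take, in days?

In the first 2 days the combined rate is 33/116, so 33/58 of the job is done, leaving 25/58.
After Sara leaves the rate is 1/29 per day; the remaining 25/58 takes 25/2 days.
Total = 2 + 25/2 = 29/2 days.

29/2 days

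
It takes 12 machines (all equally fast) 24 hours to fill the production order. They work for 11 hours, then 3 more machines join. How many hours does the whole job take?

107/5 hours

One machine does 1/288 of the job per hour.
After 11 hours with 12 machines, 11/24 is done (13/24 left).
With 15 machines the rate is 15/288 = 5/96, so the rest takes 13/24 ÷ 5/96 = 52/5 hours.
Total = 11 + 52/5 = 107/5 hours.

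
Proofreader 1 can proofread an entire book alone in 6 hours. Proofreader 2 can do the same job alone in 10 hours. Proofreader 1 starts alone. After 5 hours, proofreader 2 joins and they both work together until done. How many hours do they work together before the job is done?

5/8 hours

In the first 5 hours proofreader 1 alone does 5/6 of the job, leaving 1/6.
Once everyone is working, combined rate: 1/6 + 1/10 = (5 + 3)/30 = 8/30 = 4/15 per hour.
Remaining 1/6 at 4/15 per hour takes 5/8 hours.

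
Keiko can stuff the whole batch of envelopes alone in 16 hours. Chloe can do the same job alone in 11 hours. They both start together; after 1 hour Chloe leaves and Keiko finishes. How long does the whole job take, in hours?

160/11 hours

In the first 1 hour the combined rate is 27/176, so 27/176 of the job is done, leaving 149/176.
After Chloe leaves the rate is 1/16 per hour; the remaining 149/176 takes 149/11 hours.
Total = 1 + 149/11 = 160/11 hours.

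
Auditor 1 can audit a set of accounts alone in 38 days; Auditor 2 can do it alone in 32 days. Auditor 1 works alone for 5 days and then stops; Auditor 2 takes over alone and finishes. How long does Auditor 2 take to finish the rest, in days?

In 5 days Auditor 1 does 5/38 of the job, leaving 33/38.
Auditor 2 works at 1/32 per day, so finishing takes 33/38 ÷ 1/32 = 528/19 days.

528/19 days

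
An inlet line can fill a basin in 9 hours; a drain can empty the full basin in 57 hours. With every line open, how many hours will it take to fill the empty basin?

Net rate = 1/9 − 1/57 = (19 − 3)/171 = 16/171 per hour.
Filling time = 1 ÷ (16/171) = 171/16 hours.

171/16 hours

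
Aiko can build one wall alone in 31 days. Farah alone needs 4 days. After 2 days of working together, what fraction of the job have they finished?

35/62

Combined rate: 1/31 + 1/4 = (4 + 31)/124 = 35/124 per day.
In 2 days they complete 2·35/124 = 35/62 of the job.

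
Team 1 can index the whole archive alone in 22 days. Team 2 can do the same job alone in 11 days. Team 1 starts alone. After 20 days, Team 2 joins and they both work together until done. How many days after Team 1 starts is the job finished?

62/3 days

In the first 20 days Team 1 alone does 20/22 = 10/11 of the job, leaving 1/11.
Once everyone is working, combined rate: 1/22 + 1/11 = (1 + 2)/22 = 3/22 per day.
Remaining 1/11 at 3/22 per day takes 2/3 days.
Total from the start = 20 + 2/3 = 62/3 days.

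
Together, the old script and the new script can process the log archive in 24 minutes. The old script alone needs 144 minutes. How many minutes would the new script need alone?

Combined rate is 1/24 per minute.
Known contribution: 1/144 per minute.
So the new script's rate is 1/24 − 1/144 = 5/144, meaning 144/5 minutes alone.

144/5 minutes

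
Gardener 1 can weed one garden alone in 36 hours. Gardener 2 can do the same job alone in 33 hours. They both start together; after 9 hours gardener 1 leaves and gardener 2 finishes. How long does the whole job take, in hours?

99/4 hours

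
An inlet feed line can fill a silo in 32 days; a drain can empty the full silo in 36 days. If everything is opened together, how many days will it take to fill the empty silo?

Net rate = 1/32 − 1/36 = (9 − 8)/288 = 1/288 per day.
Filling time = 1 ÷ (1/288) = 288 days.

288 days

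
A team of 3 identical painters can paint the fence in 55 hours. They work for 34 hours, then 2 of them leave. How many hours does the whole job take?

One painter does 1/165 of the job per hour.
After 34 hours with 3 painters, 34/55 is done (21/55 left).
With 1 painter the rate is 1/165, so the rest takes 21/55 ÷ 1/165 = 63 hours.
Total = 34 + 63 = 97 hours.

97 hours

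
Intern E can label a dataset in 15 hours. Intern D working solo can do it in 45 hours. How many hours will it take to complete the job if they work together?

Combined rate: 1/15 + 1/45 = (3 + 1)/45 = 4/45 per hour.
Time = 1 ÷ (4/45) = 45/4 hours.

45/4 hours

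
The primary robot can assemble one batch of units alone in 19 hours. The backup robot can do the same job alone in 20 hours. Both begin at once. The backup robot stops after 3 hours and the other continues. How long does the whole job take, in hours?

In the first 3 hours the combined rate is 39/380, so 117/380 of the job is done, leaving 263/380.
After the backup robot leaves the rate is 1/19 per hour; the remaining 263/380 takes 263/20 hours.
Total = 3 + 263/20 = 323/20 hours.

323/20 hours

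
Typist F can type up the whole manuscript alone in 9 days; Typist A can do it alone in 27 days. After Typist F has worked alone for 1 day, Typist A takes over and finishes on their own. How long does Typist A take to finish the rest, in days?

In 1 day Typist F does 1/9 of the job, leaving 8/9.
Typist A works at 1/27 per day, so finishing takes 8/9 ÷ 1/27 = 24 days.

24 days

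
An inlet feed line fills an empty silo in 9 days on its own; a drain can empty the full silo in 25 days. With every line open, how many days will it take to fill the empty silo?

225/16 days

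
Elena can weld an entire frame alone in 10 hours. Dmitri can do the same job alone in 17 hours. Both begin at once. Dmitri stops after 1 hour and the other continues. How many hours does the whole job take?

160/17 hours

In the first 1 hour the combined rate is 27/170, so 27/170 of the job is done, leaving 143/170.
After Dmitri leaves the rate is 1/10 per hour; the remaining 143/170 takes 143/17 hours.
Total = 1 + 143/17 = 160/17 hours.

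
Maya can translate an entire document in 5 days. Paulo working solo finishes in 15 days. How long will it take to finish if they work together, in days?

15/4 days

With two workers the combined time is the product over the sum: 5·15/(5+15) = 75/20 = 15/4 days.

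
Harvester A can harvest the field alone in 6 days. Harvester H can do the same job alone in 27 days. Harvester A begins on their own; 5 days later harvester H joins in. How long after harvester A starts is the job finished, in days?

64/11 days

In the first 5 days harvester A alone does 5/6 of the job, leaving 1/6.
Once everyone is working, combined rate: 1/6 + 1/27 = (9 + 2)/54 = 11/54 per day.
Remaining 1/6 at 11/54 per day takes 9/11 days.
Total from the start = 5 + 9/11 = 64/11 days.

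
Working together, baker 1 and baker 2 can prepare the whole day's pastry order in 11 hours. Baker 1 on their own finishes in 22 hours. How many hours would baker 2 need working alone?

Combined rate is 1/11 per hour.
Known contribution: 1/22 per hour.
So baker 2's rate is 1/11 − 1/22 = 1/22, meaning 22 hours alone.

22 hours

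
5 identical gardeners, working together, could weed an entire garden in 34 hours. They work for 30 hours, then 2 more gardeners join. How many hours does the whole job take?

230/7 hours

One gardener does 1/170 of the job per hour.
After 30 hours with 5 gardeners, 15/17 is done (2/17 left).
With 7 gardeners the rate is 7/170, so the rest takes 2/17 ÷ 7/170 = 20/7 hours.
Total = 30 + 20/7 = 230/7 hours.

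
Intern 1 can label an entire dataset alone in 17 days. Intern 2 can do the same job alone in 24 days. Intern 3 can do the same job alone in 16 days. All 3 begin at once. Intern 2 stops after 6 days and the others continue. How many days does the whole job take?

68/11 days

In the first 6 days the combined rate is 133/816, so 133/136 of the job is done, leaving 3/136.
After Intern 2 leaves the rate is 33/272 per day; the remaining 3/136 takes 2/11 days.
Total = 6 + 2/11 = 68/11 days.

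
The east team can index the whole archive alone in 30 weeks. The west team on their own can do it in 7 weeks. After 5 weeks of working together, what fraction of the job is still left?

5/42

Combined rate: 1/30 + 1/7 = (7 + 30)/210 = 37/210 per week.
In 5 weeks they complete 5·37/210 = 37/42 of the job.
So 5/42 remains.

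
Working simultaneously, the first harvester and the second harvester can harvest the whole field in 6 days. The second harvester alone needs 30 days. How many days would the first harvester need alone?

15/2 days

Combined rate is 1/6 per day.
Known contribution: 1/30 per day.
So the first harvester's rate is 1/6 − 1/30 = 2/15, meaning 15/2 days alone.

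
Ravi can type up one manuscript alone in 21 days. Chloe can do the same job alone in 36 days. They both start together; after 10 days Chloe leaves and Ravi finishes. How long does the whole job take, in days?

91/6 days

In the first 10 days the combined rate is 19/252, so 95/126 of the job is done, leaving 31/126.
After Chloe leaves the rate is 1/21 per day; the remaining 31/126 takes 31/6 days.
Total = 10 + 31/6 = 91/6 days.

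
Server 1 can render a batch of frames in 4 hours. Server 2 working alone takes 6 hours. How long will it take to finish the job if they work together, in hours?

12/5 hours

Combined rate: 1/4 + 1/6 = (3 + 2)/12 = 5/12 per hour.
Time = 1 ÷ (5/12) = 12/5 hours.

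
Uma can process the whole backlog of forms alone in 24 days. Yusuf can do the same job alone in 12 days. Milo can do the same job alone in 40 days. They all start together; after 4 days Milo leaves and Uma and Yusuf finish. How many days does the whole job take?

36/5 days

In the first 4 days the combined rate is 3/20, so 3/5 of the job is done, leaving 2/5.
After Milo leaves the rate is 1/8 per day; the remaining 2/5 takes 16/5 days.
Total = 4 + 16/5 = 36/5 days.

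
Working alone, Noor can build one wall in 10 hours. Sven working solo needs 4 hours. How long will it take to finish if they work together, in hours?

20/7 hours

With two workers the combined time is the product over the sum: 10·4/(10+4) = 40/14 = 20/7 hours.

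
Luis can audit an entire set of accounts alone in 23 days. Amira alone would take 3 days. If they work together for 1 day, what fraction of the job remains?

43/69

Combined rate: 1/23 + 1/3 = (3 + 23)/69 = 26/69 per day.
In 1 day they complete 1·26/69 = 26/69 of the job.
So 43/69 remains.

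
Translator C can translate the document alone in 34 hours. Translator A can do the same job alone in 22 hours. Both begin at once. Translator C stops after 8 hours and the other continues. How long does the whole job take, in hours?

286/17 hours

In the first 8 hours the combined rate is 14/187, so 112/187 of the job is done, leaving 75/187.
After translator C leaves the rate is 1/22 per hour; the remaining 75/187 takes 150/17 hours.
Total = 8 + 150/17 = 286/17 hours.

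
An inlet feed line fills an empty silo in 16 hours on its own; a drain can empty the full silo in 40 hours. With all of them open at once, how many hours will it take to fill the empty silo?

80/3 hours

Net rate = 1/16 − 1/40 = (5 − 2)/80 = 3/80 per hour.
Filling time = 1 ÷ (3/80) = 80/3 hours.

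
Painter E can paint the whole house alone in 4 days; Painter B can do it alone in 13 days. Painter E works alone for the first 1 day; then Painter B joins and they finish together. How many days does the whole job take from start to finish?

56/17 days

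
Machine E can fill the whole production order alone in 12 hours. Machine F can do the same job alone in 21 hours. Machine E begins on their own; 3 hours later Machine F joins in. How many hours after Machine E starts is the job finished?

96/11 hours

In the first 3 hours Machine E alone does 3/12 = 1/4 of the job, leaving 3/4.
Once everyone is working, combined rate: 1/12 + 1/21 = (7 + 4)/84 = 11/84 per hour.
Remaining 3/4 at 11/84 per hour takes 63/11 hours.
Total from the start = 3 + 63/11 = 96/11 hours.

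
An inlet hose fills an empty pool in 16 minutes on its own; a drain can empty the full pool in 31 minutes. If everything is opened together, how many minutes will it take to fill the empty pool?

Net rate = 1/16 − 1/31 = (31 − 16)/496 = 15/496 per minute.
Filling time = 1 ÷ (15/496) = 496/15 minutes.

496/15 minutes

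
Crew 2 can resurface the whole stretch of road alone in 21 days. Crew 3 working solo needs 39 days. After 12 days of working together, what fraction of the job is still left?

11/91

Combined rate: 1/21 + 1/39 = (13 + 7)/273 = 20/273 per day.
In 12 days they complete 12·20/273 = 80/91 of the job.
So 11/91 remains.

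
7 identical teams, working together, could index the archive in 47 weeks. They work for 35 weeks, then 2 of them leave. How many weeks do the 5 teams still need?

84/5 weeks

One team does 1/329 of the job per week.
After 35 weeks with 7 teams, 35/47 is done (12/47 left).
With 5 teams the rate is 5/329, so the rest takes 12/47 ÷ 5/329 = 84/5 weeks.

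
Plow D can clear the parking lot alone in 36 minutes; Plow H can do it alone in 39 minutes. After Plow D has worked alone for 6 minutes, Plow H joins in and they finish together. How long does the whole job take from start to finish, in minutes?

108/5 minutes

In 6 minutes Plow D does 6/36 = 1/6 of the job, leaving 5/6.
Plow D and Plow H together work at 25/468 per minute, so finishing takes 5/6 ÷ 25/468 = 78/5 minutes.
Total time = 6 + 78/5 = 108/5 minutes.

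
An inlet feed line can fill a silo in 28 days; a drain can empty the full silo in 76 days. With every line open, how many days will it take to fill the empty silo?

Net rate = 1/28 − 1/76 = (19 − 7)/532 = 12/532 = 3/133 per day.
Filling time = 1 ÷ (3/133) = 133/3 days.

133/3 days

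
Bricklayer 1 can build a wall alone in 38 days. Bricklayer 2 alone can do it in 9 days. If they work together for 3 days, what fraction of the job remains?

Combined rate: 1/38 + 1/9 = (9 + 38)/342 = 47/342 per day.
In 3 days they complete 3·47/342 = 47/114 of the job.
So 67/114 remains.

67/114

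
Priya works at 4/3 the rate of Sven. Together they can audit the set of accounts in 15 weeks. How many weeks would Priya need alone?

Let Sven's rate be r; then Priya's rate is (4/3)r, so together (4/3 + 1)r = (7/3)r = 1/15.
Thus r = 1/35 per week.
Sven alone: 35 weeks; Priya alone: 105/4 weeks.

105/4 weeks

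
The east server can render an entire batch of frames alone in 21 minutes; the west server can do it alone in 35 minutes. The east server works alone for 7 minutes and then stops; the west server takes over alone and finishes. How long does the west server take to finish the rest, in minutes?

70/3 minutes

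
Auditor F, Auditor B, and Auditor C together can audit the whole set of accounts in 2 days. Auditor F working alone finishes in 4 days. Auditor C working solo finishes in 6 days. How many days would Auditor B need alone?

12 days

Combined rate is 1/2 per day.
Known contribution: 1/4 + 1/6 = (3 + 2)/12 = 5/12 per day.
So Auditor B's rate is 1/2 − 5/12 = 1/12, meaning 12 days alone.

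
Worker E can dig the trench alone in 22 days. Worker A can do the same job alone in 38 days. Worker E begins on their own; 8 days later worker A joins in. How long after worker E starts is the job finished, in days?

In the first 8 days worker E alone does 8/22 = 4/11 of the job, leaving 7/11.
Once everyone is working, combined rate: 1/22 + 1/38 = (19 + 11)/418 = 30/418 = 15/209 per day.
Remaining 7/11 at 15/209 per day takes 133/15 days.
Total from the start = 8 + 133/15 = 253/15 days.

253/15 days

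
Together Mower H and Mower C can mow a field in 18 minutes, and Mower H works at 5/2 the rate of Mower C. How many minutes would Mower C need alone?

Let Mower C's rate be r; then Mower H's rate is (5/2)r, so together (5/2 + 1)r = (7/2)r = 1/18.
Thus r = 1/63 per minute.
Mower C alone: 63 minutes; Mower H alone: 126/5 minutes.

63 minutes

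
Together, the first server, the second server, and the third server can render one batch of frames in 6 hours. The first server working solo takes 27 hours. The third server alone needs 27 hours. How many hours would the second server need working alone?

54/5 hours

Combined rate is 1/6 per hour.
Known contribution: 1/27 + 1/27 = (1 + 1)/27 = 2/27 per hour.
So the second server's rate is 1/6 − 2/27 = 5/54, meaning 54/5 hours alone.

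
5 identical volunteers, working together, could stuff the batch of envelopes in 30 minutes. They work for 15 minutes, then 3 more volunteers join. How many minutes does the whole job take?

195/8 minutes

One volunteer does 1/150 of the job per minute.
After 15 minutes with 5 volunteers, 1/2 is done (1/2 left).
With 8 volunteers the rate is 8/150 = 4/75, so the rest takes 1/2 ÷ 4/75 = 75/8 minutes.
Total = 15 + 75/8 = 195/8 minutes.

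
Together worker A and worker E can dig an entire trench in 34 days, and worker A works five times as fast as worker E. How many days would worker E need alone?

Let worker E's rate be r; then worker A's rate is 5r, so together (5 + 1)r = 6r = 1/34.
Thus r = 1/204 per day.
Worker E alone: 204 days; worker A alone: 204/5 days.

204 days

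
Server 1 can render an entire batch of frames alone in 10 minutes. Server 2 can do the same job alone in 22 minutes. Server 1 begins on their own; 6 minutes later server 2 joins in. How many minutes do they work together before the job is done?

In the first 6 minutes server 1 alone does 6/10 = 3/5 of the job, leaving 2/5.
Once everyone is working, combined rate: 1/10 + 1/22 = (11 + 5)/110 = 16/110 = 8/55 per minute.
Remaining 2/5 at 8/55 per minute takes 11/4 minutes.

11/4 minutes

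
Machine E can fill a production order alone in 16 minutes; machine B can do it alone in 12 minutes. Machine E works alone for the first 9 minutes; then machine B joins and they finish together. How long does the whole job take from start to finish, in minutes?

In 9 minutes machine E does 9/16 of the job, leaving 7/16.
Machine E and machine B together work at 7/48 per minute, so finishing takes 7/16 ÷ 7/48 = 3 minutes.
Total time = 9 + 3 = 12 minutes.

12 minutes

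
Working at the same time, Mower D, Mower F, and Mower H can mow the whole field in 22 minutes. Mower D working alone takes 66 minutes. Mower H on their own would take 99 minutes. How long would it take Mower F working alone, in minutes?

99/2 minutes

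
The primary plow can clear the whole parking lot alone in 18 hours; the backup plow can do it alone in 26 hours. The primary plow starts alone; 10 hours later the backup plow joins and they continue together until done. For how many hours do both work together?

In 10 hours the primary plow does 10/18 = 5/9 of the job, leaving 4/9.
The primary plow and the backup plow together work at 11/117 per hour, so finishing takes 4/9 ÷ 11/117 = 52/11 hours.

52/11 hours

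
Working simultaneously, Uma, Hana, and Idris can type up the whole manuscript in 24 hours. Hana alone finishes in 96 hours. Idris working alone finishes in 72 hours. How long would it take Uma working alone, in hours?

288/5 hours

Combined rate is 1/24 per hour.
Known contribution: 1/96 + 1/72 = (3 + 4)/288 = 7/288 per hour.
So Uma's rate is 1/24 − 7/288 = 5/288, meaning 288/5 hours alone.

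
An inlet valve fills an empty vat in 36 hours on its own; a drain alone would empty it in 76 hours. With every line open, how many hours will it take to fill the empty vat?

342/5 hours

Net rate = 1/36 − 1/76 = (19 − 9)/684 = 10/684 = 5/342 per hour.
Filling time = 1 ÷ (5/342) = 342/5 hours.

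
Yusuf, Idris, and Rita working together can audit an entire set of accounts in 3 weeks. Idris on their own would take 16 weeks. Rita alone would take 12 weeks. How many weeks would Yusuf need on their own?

Combined rate is 1/3 per week.
Known contribution: 1/16 + 1/12 = (3 + 4)/48 = 7/48 per week.
So Yusuf's rate is 1/3 − 7/48 = 3/16, meaning 16/3 weeks alone.

16/3 weeks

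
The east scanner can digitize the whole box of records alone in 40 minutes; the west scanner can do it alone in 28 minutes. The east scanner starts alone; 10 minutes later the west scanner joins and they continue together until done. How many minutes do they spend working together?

210/17 minutes

In 10 minutes the east scanner does 10/40 = 1/4 of the job, leaving 3/4.
The east scanner and the west scanner together work at 17/280 per minute, so finishing takes 3/4 ÷ 17/280 = 210/17 minutes.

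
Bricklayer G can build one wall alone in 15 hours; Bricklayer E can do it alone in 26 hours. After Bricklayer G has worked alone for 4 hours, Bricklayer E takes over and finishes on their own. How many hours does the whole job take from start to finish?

In 4 hours Bricklayer G does 4/15 of the job, leaving 11/15.
Bricklayer E works at 1/26 per hour, so finishing takes 11/15 ÷ 1/26 = 286/15 hours.
Total time = 4 + 286/15 = 346/15 hours.

346/15 hours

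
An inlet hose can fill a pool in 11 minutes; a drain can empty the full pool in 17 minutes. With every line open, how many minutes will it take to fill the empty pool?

Net rate = 1/11 − 1/17 = (17 − 11)/187 = 6/187 per minute.
Filling time = 1 ÷ (6/187) = 187/6 minutes.

187/6 minutes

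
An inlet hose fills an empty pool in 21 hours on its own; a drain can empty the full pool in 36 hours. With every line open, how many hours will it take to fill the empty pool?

Net rate = 1/21 − 1/36 = (12 − 7)/252 = 5/252 per hour.
Filling time = 1 ÷ (5/252) = 252/5 hours.

252/5 hours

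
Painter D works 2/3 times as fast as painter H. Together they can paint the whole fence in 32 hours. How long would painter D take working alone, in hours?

Let painter H's rate be r; then painter D's rate is (2/3)r, so together (2/3 + 1)r = (5/3)r = 1/32.
Thus r = 3/160 per hour.
Painter H alone: 160/3 hours; painter D alone: 80 hours.

80 hours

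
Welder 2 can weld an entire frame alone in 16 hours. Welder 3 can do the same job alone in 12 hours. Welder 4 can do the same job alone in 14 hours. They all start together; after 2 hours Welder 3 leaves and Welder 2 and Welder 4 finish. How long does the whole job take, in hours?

56/9 hours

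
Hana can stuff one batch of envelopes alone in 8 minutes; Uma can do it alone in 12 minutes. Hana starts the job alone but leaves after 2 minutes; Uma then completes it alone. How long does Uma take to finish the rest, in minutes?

In 2 minutes Hana does 2/8 = 1/4 of the job, leaving 3/4.
Uma works at 1/12 per minute, so finishing takes 3/4 ÷ 1/12 = 9 minutes.

9 minutes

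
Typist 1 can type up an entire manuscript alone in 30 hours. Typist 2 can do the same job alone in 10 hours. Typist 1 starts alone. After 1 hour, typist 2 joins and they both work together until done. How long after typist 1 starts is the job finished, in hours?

33/4 hours

In the first 1 hour typist 1 alone does 1/30 of the job, leaving 29/30.
Once everyone is working, combined rate: 1/30 + 1/10 = (1 + 3)/30 = 4/30 = 2/15 per hour.
Remaining 29/30 at 2/15 per hour takes 29/4 hours.
Total from the start = 1 + 29/4 = 33/4 hours.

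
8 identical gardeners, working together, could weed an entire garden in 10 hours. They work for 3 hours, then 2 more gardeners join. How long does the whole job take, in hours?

43/5 hours

One gardener does 1/80 of the job per hour.
After 3 hours with 8 gardeners, 3/10 is done (7/10 left).
With 10 gardeners the rate is 10/80 = 1/8, so the rest takes 7/10 ÷ 1/8 = 28/5 hours.
Total = 3 + 28/5 = 43/5 hours.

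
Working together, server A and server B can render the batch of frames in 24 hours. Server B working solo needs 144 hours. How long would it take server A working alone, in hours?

144/5 hours

Combined rate is 1/24 per hour.
Known contribution: 1/144 per hour.
So server A's rate is 1/24 − 1/144 = 5/144, meaning 144/5 hours alone.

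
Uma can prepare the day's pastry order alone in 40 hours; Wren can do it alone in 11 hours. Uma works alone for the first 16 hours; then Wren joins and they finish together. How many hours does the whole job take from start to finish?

360/17 hours

In 16 hours Uma does 16/40 = 2/5 of the job, leaving 3/5.
Uma and Wren together work at 51/440 per hour, so finishing takes 3/5 ÷ 51/440 = 88/17 hours.
Total time = 16 + 88/17 = 360/17 hours.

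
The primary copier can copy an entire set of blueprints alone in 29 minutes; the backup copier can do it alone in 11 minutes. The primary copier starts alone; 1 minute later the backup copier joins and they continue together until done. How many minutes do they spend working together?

77/10 minutes

In 1 minute the primary copier does 1/29 of the job, leaving 28/29.
The primary copier and the backup copier together work at 40/319 per minute, so finishing takes 28/29 ÷ 40/319 = 77/10 minutes.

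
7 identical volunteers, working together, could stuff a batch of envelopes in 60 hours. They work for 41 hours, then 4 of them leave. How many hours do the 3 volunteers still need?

One volunteer does 1/420 of the job per hour.
After 41 hours with 7 volunteers, 41/60 is done (19/60 left).
With 3 volunteers the rate is 3/420 = 1/140, so the rest takes 19/60 ÷ 1/140 = 133/3 hours.

133/3 hours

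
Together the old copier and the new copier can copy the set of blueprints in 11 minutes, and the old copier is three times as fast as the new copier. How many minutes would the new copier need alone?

Let the new copier's rate be r; then the old copier's rate is 3r, so together (3 + 1)r = 4r = 1/11.
Thus r = 1/44 per minute.
The new copier alone: 44 minutes; the old copier alone: 44/3 minutes.

44 minutes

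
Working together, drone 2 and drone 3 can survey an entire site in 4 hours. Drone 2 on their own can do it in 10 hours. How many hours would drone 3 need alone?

20/3 hours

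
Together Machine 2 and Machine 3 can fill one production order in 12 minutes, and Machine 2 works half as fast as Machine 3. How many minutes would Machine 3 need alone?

18 minutes

Let Machine 3's rate be r; then Machine 2's rate is (1/2)r, so together (1/2 + 1)r = (3/2)r = 1/12.
Thus r = 1/18 per minute.
Machine 3 alone: 18 minutes; Machine 2 alone: 36 minutes.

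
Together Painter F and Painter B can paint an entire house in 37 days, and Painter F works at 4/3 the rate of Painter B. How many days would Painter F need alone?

259/4 days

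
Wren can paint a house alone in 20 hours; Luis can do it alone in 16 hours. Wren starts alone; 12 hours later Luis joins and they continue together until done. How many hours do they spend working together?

32/9 hours

In 12 hours Wren does 12/20 = 3/5 of the job, leaving 2/5.
Wren and Luis together work at 9/80 per hour, so finishing takes 2/5 ÷ 9/80 = 32/9 hours.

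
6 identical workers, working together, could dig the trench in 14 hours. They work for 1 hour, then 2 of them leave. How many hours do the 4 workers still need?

39/2 hours

One worker does 1/84 of the job per hour.
After 1 hour with 6 workers, 1/14 is done (13/14 left).
With 4 workers the rate is 4/84 = 1/21, so the rest takes 13/14 ÷ 1/21 = 39/2 hours.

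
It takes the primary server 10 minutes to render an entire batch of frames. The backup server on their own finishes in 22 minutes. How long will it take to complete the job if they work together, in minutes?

55/8 minutes

Combined rate: 1/10 + 1/22 = (11 + 5)/110 = 16/110 = 8/55 per minute.
Time = 1 ÷ (8/55) = 55/8 minutes.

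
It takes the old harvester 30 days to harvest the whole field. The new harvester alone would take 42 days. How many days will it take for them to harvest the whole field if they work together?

With two workers the combined time is the product over the sum: 30·42/(30+42) = 1260/72 = 35/2 days.

35/2 days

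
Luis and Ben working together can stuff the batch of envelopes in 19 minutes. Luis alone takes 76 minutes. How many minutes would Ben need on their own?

76/3 minutes

Combined rate is 1/19 per minute.
Known contribution: 1/76 per minute.
So Ben's rate is 1/19 − 1/76 = 3/76, meaning 76/3 minutes alone.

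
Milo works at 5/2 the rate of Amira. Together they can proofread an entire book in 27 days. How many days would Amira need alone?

Let Amira's rate be r; then Milo's rate is (5/2)r, so together (5/2 + 1)r = (7/2)r = 1/27.
Thus r = 2/189 per day.
Amira alone: 189/2 days; Milo alone: 189/5 days.

189/2 days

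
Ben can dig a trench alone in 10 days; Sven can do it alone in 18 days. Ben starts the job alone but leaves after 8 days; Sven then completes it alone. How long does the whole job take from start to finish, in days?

In 8 days Ben does 8/10 = 4/5 of the job, leaving 1/5.
Sven works at 1/18 per day, so finishing takes 1/5 ÷ 1/18 = 18/5 days.
Total time = 8 + 18/5 = 58/5 days.

58/5 days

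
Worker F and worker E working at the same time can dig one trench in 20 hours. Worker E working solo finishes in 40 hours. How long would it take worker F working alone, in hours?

40 hours

Combined rate is 1/20 per hour.
Known contribution: 1/40 per hour.
So worker F's rate is 1/20 − 1/40 = 1/40, meaning 40 hours alone.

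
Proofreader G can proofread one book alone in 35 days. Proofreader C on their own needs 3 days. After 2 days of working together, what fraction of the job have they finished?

76/105

Combined rate: 1/35 + 1/3 = (3 + 35)/105 = 38/105 per day.
In 2 days they complete 2·38/105 = 76/105 of the job.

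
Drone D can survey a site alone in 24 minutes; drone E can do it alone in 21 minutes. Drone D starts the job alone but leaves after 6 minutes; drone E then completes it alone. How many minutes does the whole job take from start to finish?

87/4 minutes

In 6 minutes drone D does 6/24 = 1/4 of the job, leaving 3/4.
Drone E works at 1/21 per minute, so finishing takes 3/4 ÷ 1/21 = 63/4 minutes.
Total time = 6 + 63/4 = 87/4 minutes.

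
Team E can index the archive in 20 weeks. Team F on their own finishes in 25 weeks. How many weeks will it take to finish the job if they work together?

100/9 weeks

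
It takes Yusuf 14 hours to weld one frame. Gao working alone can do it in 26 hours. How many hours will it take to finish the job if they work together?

With two workers the combined time is the product over the sum: 14·26/(14+26) = 364/40 = 91/10 hours.

91/10 hours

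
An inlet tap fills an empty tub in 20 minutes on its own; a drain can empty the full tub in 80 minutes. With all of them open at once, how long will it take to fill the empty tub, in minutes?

80/3 minutes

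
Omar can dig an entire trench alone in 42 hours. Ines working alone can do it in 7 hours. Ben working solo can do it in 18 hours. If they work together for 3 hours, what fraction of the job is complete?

2/3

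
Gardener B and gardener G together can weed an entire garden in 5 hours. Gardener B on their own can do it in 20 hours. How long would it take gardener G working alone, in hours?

20/3 hours

Combined rate is 1/5 per hour.
Known contribution: 1/20 per hour.
So gardener G's rate is 1/5 − 1/20 = 3/20, meaning 20/3 hours alone.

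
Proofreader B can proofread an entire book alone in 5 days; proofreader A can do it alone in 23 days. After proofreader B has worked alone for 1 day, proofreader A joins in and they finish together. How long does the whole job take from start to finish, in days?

In 1 day proofreader B does 1/5 of the job, leaving 4/5.
Proofreader B and proofreader A together work at 28/115 per day, so finishing takes 4/5 ÷ 28/115 = 23/7 days.
Total time = 1 + 23/7 = 30/7 days.

30/7 days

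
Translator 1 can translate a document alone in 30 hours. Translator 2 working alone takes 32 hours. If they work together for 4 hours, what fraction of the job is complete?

31/120

Combined rate: 1/30 + 1/32 = (16 + 15)/480 = 31/480 per hour.
In 4 hours they complete 4·31/480 = 31/120 of the job.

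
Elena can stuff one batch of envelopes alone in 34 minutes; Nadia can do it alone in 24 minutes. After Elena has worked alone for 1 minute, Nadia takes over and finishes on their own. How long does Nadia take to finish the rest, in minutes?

In 1 minute Elena does 1/34 of the job, leaving 33/34.
Nadia works at 1/24 per minute, so finishing takes 33/34 ÷ 1/24 = 396/17 minutes.

396/17 minutes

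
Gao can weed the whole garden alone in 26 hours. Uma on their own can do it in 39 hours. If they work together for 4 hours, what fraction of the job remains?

29/39

Combined rate: 1/26 + 1/39 = (3 + 2)/78 = 5/78 per hour.
In 4 hours they complete 4·5/78 = 10/39 of the job.
So 29/39 remains.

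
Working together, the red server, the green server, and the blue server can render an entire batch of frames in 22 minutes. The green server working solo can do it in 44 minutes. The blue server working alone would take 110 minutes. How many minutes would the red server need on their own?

Combined rate is 1/22 per minute.
Known contribution: 1/44 + 1/110 = (5 + 2)/220 = 7/220 per minute.
So the red server's rate is 1/22 − 7/220 = 3/220, meaning 220/3 minutes alone.

220/3 minutes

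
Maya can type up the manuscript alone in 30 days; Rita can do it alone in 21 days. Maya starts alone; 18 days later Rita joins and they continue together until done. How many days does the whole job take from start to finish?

390/17 days

In 18 days Maya does 18/30 = 3/5 of the job, leaving 2/5.
Maya and Rita together work at 17/210 per day, so finishing takes 2/5 ÷ 17/210 = 84/17 days.
Total time = 18 + 84/17 = 390/17 days.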